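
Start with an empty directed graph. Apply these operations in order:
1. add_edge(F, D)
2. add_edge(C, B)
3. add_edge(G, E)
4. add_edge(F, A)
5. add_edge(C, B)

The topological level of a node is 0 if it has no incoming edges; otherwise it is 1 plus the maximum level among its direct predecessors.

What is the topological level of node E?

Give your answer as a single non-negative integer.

Op 1: add_edge(F, D). Edges now: 1
Op 2: add_edge(C, B). Edges now: 2
Op 3: add_edge(G, E). Edges now: 3
Op 4: add_edge(F, A). Edges now: 4
Op 5: add_edge(C, B) (duplicate, no change). Edges now: 4
Compute levels (Kahn BFS):
  sources (in-degree 0): C, F, G
  process C: level=0
    C->B: in-degree(B)=0, level(B)=1, enqueue
  process F: level=0
    F->A: in-degree(A)=0, level(A)=1, enqueue
    F->D: in-degree(D)=0, level(D)=1, enqueue
  process G: level=0
    G->E: in-degree(E)=0, level(E)=1, enqueue
  process B: level=1
  process A: level=1
  process D: level=1
  process E: level=1
All levels: A:1, B:1, C:0, D:1, E:1, F:0, G:0
level(E) = 1

Answer: 1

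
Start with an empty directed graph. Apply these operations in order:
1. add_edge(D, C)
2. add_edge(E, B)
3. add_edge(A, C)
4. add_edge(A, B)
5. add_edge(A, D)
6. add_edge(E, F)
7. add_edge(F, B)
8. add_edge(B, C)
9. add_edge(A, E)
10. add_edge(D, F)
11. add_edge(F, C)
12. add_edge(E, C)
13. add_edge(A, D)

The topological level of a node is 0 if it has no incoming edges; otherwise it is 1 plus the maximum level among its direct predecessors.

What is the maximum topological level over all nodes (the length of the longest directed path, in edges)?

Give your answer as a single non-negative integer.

Answer: 4

Derivation:
Op 1: add_edge(D, C). Edges now: 1
Op 2: add_edge(E, B). Edges now: 2
Op 3: add_edge(A, C). Edges now: 3
Op 4: add_edge(A, B). Edges now: 4
Op 5: add_edge(A, D). Edges now: 5
Op 6: add_edge(E, F). Edges now: 6
Op 7: add_edge(F, B). Edges now: 7
Op 8: add_edge(B, C). Edges now: 8
Op 9: add_edge(A, E). Edges now: 9
Op 10: add_edge(D, F). Edges now: 10
Op 11: add_edge(F, C). Edges now: 11
Op 12: add_edge(E, C). Edges now: 12
Op 13: add_edge(A, D) (duplicate, no change). Edges now: 12
Compute levels (Kahn BFS):
  sources (in-degree 0): A
  process A: level=0
    A->B: in-degree(B)=2, level(B)>=1
    A->C: in-degree(C)=4, level(C)>=1
    A->D: in-degree(D)=0, level(D)=1, enqueue
    A->E: in-degree(E)=0, level(E)=1, enqueue
  process D: level=1
    D->C: in-degree(C)=3, level(C)>=2
    D->F: in-degree(F)=1, level(F)>=2
  process E: level=1
    E->B: in-degree(B)=1, level(B)>=2
    E->C: in-degree(C)=2, level(C)>=2
    E->F: in-degree(F)=0, level(F)=2, enqueue
  process F: level=2
    F->B: in-degree(B)=0, level(B)=3, enqueue
    F->C: in-degree(C)=1, level(C)>=3
  process B: level=3
    B->C: in-degree(C)=0, level(C)=4, enqueue
  process C: level=4
All levels: A:0, B:3, C:4, D:1, E:1, F:2
max level = 4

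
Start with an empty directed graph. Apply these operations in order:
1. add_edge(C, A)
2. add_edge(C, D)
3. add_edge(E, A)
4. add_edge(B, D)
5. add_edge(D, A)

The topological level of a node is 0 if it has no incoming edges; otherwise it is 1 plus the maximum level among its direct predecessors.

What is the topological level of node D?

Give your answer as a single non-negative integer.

Answer: 1

Derivation:
Op 1: add_edge(C, A). Edges now: 1
Op 2: add_edge(C, D). Edges now: 2
Op 3: add_edge(E, A). Edges now: 3
Op 4: add_edge(B, D). Edges now: 4
Op 5: add_edge(D, A). Edges now: 5
Compute levels (Kahn BFS):
  sources (in-degree 0): B, C, E
  process B: level=0
    B->D: in-degree(D)=1, level(D)>=1
  process C: level=0
    C->A: in-degree(A)=2, level(A)>=1
    C->D: in-degree(D)=0, level(D)=1, enqueue
  process E: level=0
    E->A: in-degree(A)=1, level(A)>=1
  process D: level=1
    D->A: in-degree(A)=0, level(A)=2, enqueue
  process A: level=2
All levels: A:2, B:0, C:0, D:1, E:0
level(D) = 1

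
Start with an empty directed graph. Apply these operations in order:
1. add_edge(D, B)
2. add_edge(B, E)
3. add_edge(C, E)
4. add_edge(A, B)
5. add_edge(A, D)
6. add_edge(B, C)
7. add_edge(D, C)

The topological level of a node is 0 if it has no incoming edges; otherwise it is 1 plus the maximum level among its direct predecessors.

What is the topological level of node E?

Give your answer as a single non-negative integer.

Op 1: add_edge(D, B). Edges now: 1
Op 2: add_edge(B, E). Edges now: 2
Op 3: add_edge(C, E). Edges now: 3
Op 4: add_edge(A, B). Edges now: 4
Op 5: add_edge(A, D). Edges now: 5
Op 6: add_edge(B, C). Edges now: 6
Op 7: add_edge(D, C). Edges now: 7
Compute levels (Kahn BFS):
  sources (in-degree 0): A
  process A: level=0
    A->B: in-degree(B)=1, level(B)>=1
    A->D: in-degree(D)=0, level(D)=1, enqueue
  process D: level=1
    D->B: in-degree(B)=0, level(B)=2, enqueue
    D->C: in-degree(C)=1, level(C)>=2
  process B: level=2
    B->C: in-degree(C)=0, level(C)=3, enqueue
    B->E: in-degree(E)=1, level(E)>=3
  process C: level=3
    C->E: in-degree(E)=0, level(E)=4, enqueue
  process E: level=4
All levels: A:0, B:2, C:3, D:1, E:4
level(E) = 4

Answer: 4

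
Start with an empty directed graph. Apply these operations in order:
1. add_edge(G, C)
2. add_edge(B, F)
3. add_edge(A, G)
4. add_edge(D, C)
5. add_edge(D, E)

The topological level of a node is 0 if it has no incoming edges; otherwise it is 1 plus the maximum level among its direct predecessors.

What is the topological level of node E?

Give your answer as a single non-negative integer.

Op 1: add_edge(G, C). Edges now: 1
Op 2: add_edge(B, F). Edges now: 2
Op 3: add_edge(A, G). Edges now: 3
Op 4: add_edge(D, C). Edges now: 4
Op 5: add_edge(D, E). Edges now: 5
Compute levels (Kahn BFS):
  sources (in-degree 0): A, B, D
  process A: level=0
    A->G: in-degree(G)=0, level(G)=1, enqueue
  process B: level=0
    B->F: in-degree(F)=0, level(F)=1, enqueue
  process D: level=0
    D->C: in-degree(C)=1, level(C)>=1
    D->E: in-degree(E)=0, level(E)=1, enqueue
  process G: level=1
    G->C: in-degree(C)=0, level(C)=2, enqueue
  process F: level=1
  process E: level=1
  process C: level=2
All levels: A:0, B:0, C:2, D:0, E:1, F:1, G:1
level(E) = 1

Answer: 1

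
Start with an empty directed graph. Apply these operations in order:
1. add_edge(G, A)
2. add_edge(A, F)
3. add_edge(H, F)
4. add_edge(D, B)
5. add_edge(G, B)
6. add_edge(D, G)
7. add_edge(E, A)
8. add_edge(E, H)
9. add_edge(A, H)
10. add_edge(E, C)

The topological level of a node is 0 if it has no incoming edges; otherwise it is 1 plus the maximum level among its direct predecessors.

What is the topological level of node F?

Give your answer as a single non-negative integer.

Answer: 4

Derivation:
Op 1: add_edge(G, A). Edges now: 1
Op 2: add_edge(A, F). Edges now: 2
Op 3: add_edge(H, F). Edges now: 3
Op 4: add_edge(D, B). Edges now: 4
Op 5: add_edge(G, B). Edges now: 5
Op 6: add_edge(D, G). Edges now: 6
Op 7: add_edge(E, A). Edges now: 7
Op 8: add_edge(E, H). Edges now: 8
Op 9: add_edge(A, H). Edges now: 9
Op 10: add_edge(E, C). Edges now: 10
Compute levels (Kahn BFS):
  sources (in-degree 0): D, E
  process D: level=0
    D->B: in-degree(B)=1, level(B)>=1
    D->G: in-degree(G)=0, level(G)=1, enqueue
  process E: level=0
    E->A: in-degree(A)=1, level(A)>=1
    E->C: in-degree(C)=0, level(C)=1, enqueue
    E->H: in-degree(H)=1, level(H)>=1
  process G: level=1
    G->A: in-degree(A)=0, level(A)=2, enqueue
    G->B: in-degree(B)=0, level(B)=2, enqueue
  process C: level=1
  process A: level=2
    A->F: in-degree(F)=1, level(F)>=3
    A->H: in-degree(H)=0, level(H)=3, enqueue
  process B: level=2
  process H: level=3
    H->F: in-degree(F)=0, level(F)=4, enqueue
  process F: level=4
All levels: A:2, B:2, C:1, D:0, E:0, F:4, G:1, H:3
level(F) = 4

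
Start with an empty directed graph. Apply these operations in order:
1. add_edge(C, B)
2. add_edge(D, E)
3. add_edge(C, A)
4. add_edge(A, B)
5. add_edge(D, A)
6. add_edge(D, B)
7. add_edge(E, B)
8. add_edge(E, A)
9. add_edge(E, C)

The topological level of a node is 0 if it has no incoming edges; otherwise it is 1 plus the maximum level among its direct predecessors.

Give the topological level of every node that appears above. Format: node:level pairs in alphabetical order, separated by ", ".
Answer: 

Op 1: add_edge(C, B). Edges now: 1
Op 2: add_edge(D, E). Edges now: 2
Op 3: add_edge(C, A). Edges now: 3
Op 4: add_edge(A, B). Edges now: 4
Op 5: add_edge(D, A). Edges now: 5
Op 6: add_edge(D, B). Edges now: 6
Op 7: add_edge(E, B). Edges now: 7
Op 8: add_edge(E, A). Edges now: 8
Op 9: add_edge(E, C). Edges now: 9
Compute levels (Kahn BFS):
  sources (in-degree 0): D
  process D: level=0
    D->A: in-degree(A)=2, level(A)>=1
    D->B: in-degree(B)=3, level(B)>=1
    D->E: in-degree(E)=0, level(E)=1, enqueue
  process E: level=1
    E->A: in-degree(A)=1, level(A)>=2
    E->B: in-degree(B)=2, level(B)>=2
    E->C: in-degree(C)=0, level(C)=2, enqueue
  process C: level=2
    C->A: in-degree(A)=0, level(A)=3, enqueue
    C->B: in-degree(B)=1, level(B)>=3
  process A: level=3
    A->B: in-degree(B)=0, level(B)=4, enqueue
  process B: level=4
All levels: A:3, B:4, C:2, D:0, E:1

Answer: A:3, B:4, C:2, D:0, E:1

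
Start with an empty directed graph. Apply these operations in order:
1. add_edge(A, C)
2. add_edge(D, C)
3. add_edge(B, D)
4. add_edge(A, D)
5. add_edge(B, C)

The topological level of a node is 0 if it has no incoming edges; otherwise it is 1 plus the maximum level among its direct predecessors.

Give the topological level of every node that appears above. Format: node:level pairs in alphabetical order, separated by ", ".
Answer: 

Op 1: add_edge(A, C). Edges now: 1
Op 2: add_edge(D, C). Edges now: 2
Op 3: add_edge(B, D). Edges now: 3
Op 4: add_edge(A, D). Edges now: 4
Op 5: add_edge(B, C). Edges now: 5
Compute levels (Kahn BFS):
  sources (in-degree 0): A, B
  process A: level=0
    A->C: in-degree(C)=2, level(C)>=1
    A->D: in-degree(D)=1, level(D)>=1
  process B: level=0
    B->C: in-degree(C)=1, level(C)>=1
    B->D: in-degree(D)=0, level(D)=1, enqueue
  process D: level=1
    D->C: in-degree(C)=0, level(C)=2, enqueue
  process C: level=2
All levels: A:0, B:0, C:2, D:1

Answer: A:0, B:0, C:2, D:1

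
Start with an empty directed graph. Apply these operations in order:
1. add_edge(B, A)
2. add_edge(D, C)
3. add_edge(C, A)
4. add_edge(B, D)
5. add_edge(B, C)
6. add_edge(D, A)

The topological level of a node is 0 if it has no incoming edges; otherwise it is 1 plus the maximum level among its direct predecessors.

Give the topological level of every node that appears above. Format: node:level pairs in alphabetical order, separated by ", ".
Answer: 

Op 1: add_edge(B, A). Edges now: 1
Op 2: add_edge(D, C). Edges now: 2
Op 3: add_edge(C, A). Edges now: 3
Op 4: add_edge(B, D). Edges now: 4
Op 5: add_edge(B, C). Edges now: 5
Op 6: add_edge(D, A). Edges now: 6
Compute levels (Kahn BFS):
  sources (in-degree 0): B
  process B: level=0
    B->A: in-degree(A)=2, level(A)>=1
    B->C: in-degree(C)=1, level(C)>=1
    B->D: in-degree(D)=0, level(D)=1, enqueue
  process D: level=1
    D->A: in-degree(A)=1, level(A)>=2
    D->C: in-degree(C)=0, level(C)=2, enqueue
  process C: level=2
    C->A: in-degree(A)=0, level(A)=3, enqueue
  process A: level=3
All levels: A:3, B:0, C:2, D:1

Answer: A:3, B:0, C:2, D:1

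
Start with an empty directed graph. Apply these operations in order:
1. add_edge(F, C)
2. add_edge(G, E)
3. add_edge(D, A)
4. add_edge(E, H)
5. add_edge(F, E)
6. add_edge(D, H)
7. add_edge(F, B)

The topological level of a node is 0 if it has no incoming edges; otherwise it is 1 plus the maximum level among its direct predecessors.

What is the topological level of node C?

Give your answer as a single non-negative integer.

Answer: 1

Derivation:
Op 1: add_edge(F, C). Edges now: 1
Op 2: add_edge(G, E). Edges now: 2
Op 3: add_edge(D, A). Edges now: 3
Op 4: add_edge(E, H). Edges now: 4
Op 5: add_edge(F, E). Edges now: 5
Op 6: add_edge(D, H). Edges now: 6
Op 7: add_edge(F, B). Edges now: 7
Compute levels (Kahn BFS):
  sources (in-degree 0): D, F, G
  process D: level=0
    D->A: in-degree(A)=0, level(A)=1, enqueue
    D->H: in-degree(H)=1, level(H)>=1
  process F: level=0
    F->B: in-degree(B)=0, level(B)=1, enqueue
    F->C: in-degree(C)=0, level(C)=1, enqueue
    F->E: in-degree(E)=1, level(E)>=1
  process G: level=0
    G->E: in-degree(E)=0, level(E)=1, enqueue
  process A: level=1
  process B: level=1
  process C: level=1
  process E: level=1
    E->H: in-degree(H)=0, level(H)=2, enqueue
  process H: level=2
All levels: A:1, B:1, C:1, D:0, E:1, F:0, G:0, H:2
level(C) = 1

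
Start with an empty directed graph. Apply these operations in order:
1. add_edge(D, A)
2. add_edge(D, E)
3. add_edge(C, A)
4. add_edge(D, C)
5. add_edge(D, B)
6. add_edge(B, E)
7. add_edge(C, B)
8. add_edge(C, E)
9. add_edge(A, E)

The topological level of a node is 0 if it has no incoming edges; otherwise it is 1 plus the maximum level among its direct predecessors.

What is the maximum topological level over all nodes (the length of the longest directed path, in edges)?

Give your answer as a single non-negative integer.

Answer: 3

Derivation:
Op 1: add_edge(D, A). Edges now: 1
Op 2: add_edge(D, E). Edges now: 2
Op 3: add_edge(C, A). Edges now: 3
Op 4: add_edge(D, C). Edges now: 4
Op 5: add_edge(D, B). Edges now: 5
Op 6: add_edge(B, E). Edges now: 6
Op 7: add_edge(C, B). Edges now: 7
Op 8: add_edge(C, E). Edges now: 8
Op 9: add_edge(A, E). Edges now: 9
Compute levels (Kahn BFS):
  sources (in-degree 0): D
  process D: level=0
    D->A: in-degree(A)=1, level(A)>=1
    D->B: in-degree(B)=1, level(B)>=1
    D->C: in-degree(C)=0, level(C)=1, enqueue
    D->E: in-degree(E)=3, level(E)>=1
  process C: level=1
    C->A: in-degree(A)=0, level(A)=2, enqueue
    C->B: in-degree(B)=0, level(B)=2, enqueue
    C->E: in-degree(E)=2, level(E)>=2
  process A: level=2
    A->E: in-degree(E)=1, level(E)>=3
  process B: level=2
    B->E: in-degree(E)=0, level(E)=3, enqueue
  process E: level=3
All levels: A:2, B:2, C:1, D:0, E:3
max level = 3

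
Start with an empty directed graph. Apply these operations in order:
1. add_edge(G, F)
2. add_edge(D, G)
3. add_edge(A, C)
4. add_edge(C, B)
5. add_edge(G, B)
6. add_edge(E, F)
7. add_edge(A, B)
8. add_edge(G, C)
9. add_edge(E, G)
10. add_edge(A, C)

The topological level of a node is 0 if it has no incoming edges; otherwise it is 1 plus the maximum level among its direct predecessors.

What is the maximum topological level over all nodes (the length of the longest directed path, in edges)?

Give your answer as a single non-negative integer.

Op 1: add_edge(G, F). Edges now: 1
Op 2: add_edge(D, G). Edges now: 2
Op 3: add_edge(A, C). Edges now: 3
Op 4: add_edge(C, B). Edges now: 4
Op 5: add_edge(G, B). Edges now: 5
Op 6: add_edge(E, F). Edges now: 6
Op 7: add_edge(A, B). Edges now: 7
Op 8: add_edge(G, C). Edges now: 8
Op 9: add_edge(E, G). Edges now: 9
Op 10: add_edge(A, C) (duplicate, no change). Edges now: 9
Compute levels (Kahn BFS):
  sources (in-degree 0): A, D, E
  process A: level=0
    A->B: in-degree(B)=2, level(B)>=1
    A->C: in-degree(C)=1, level(C)>=1
  process D: level=0
    D->G: in-degree(G)=1, level(G)>=1
  process E: level=0
    E->F: in-degree(F)=1, level(F)>=1
    E->G: in-degree(G)=0, level(G)=1, enqueue
  process G: level=1
    G->B: in-degree(B)=1, level(B)>=2
    G->C: in-degree(C)=0, level(C)=2, enqueue
    G->F: in-degree(F)=0, level(F)=2, enqueue
  process C: level=2
    C->B: in-degree(B)=0, level(B)=3, enqueue
  process F: level=2
  process B: level=3
All levels: A:0, B:3, C:2, D:0, E:0, F:2, G:1
max level = 3

Answer: 3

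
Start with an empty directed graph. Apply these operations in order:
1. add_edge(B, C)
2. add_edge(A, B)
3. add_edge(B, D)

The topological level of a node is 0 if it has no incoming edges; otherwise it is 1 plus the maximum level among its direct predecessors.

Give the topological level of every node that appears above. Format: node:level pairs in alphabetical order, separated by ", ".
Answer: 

Answer: A:0, B:1, C:2, D:2

Derivation:
Op 1: add_edge(B, C). Edges now: 1
Op 2: add_edge(A, B). Edges now: 2
Op 3: add_edge(B, D). Edges now: 3
Compute levels (Kahn BFS):
  sources (in-degree 0): A
  process A: level=0
    A->B: in-degree(B)=0, level(B)=1, enqueue
  process B: level=1
    B->C: in-degree(C)=0, level(C)=2, enqueue
    B->D: in-degree(D)=0, level(D)=2, enqueue
  process C: level=2
  process D: level=2
All levels: A:0, B:1, C:2, D:2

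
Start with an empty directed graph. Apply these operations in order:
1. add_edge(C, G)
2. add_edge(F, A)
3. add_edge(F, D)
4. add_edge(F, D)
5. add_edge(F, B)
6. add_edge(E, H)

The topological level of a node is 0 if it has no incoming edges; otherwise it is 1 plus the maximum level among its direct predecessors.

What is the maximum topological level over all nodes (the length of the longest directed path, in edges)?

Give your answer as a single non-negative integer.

Answer: 1

Derivation:
Op 1: add_edge(C, G). Edges now: 1
Op 2: add_edge(F, A). Edges now: 2
Op 3: add_edge(F, D). Edges now: 3
Op 4: add_edge(F, D) (duplicate, no change). Edges now: 3
Op 5: add_edge(F, B). Edges now: 4
Op 6: add_edge(E, H). Edges now: 5
Compute levels (Kahn BFS):
  sources (in-degree 0): C, E, F
  process C: level=0
    C->G: in-degree(G)=0, level(G)=1, enqueue
  process E: level=0
    E->H: in-degree(H)=0, level(H)=1, enqueue
  process F: level=0
    F->A: in-degree(A)=0, level(A)=1, enqueue
    F->B: in-degree(B)=0, level(B)=1, enqueue
    F->D: in-degree(D)=0, level(D)=1, enqueue
  process G: level=1
  process H: level=1
  process A: level=1
  process B: level=1
  process D: level=1
All levels: A:1, B:1, C:0, D:1, E:0, F:0, G:1, H:1
max level = 1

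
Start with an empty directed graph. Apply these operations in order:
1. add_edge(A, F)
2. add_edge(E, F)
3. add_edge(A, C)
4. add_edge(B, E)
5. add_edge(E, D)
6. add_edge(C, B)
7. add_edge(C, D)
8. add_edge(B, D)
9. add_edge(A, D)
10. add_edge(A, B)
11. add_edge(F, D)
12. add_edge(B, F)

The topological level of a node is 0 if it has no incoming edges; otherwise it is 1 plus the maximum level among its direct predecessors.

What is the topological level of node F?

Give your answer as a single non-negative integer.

Op 1: add_edge(A, F). Edges now: 1
Op 2: add_edge(E, F). Edges now: 2
Op 3: add_edge(A, C). Edges now: 3
Op 4: add_edge(B, E). Edges now: 4
Op 5: add_edge(E, D). Edges now: 5
Op 6: add_edge(C, B). Edges now: 6
Op 7: add_edge(C, D). Edges now: 7
Op 8: add_edge(B, D). Edges now: 8
Op 9: add_edge(A, D). Edges now: 9
Op 10: add_edge(A, B). Edges now: 10
Op 11: add_edge(F, D). Edges now: 11
Op 12: add_edge(B, F). Edges now: 12
Compute levels (Kahn BFS):
  sources (in-degree 0): A
  process A: level=0
    A->B: in-degree(B)=1, level(B)>=1
    A->C: in-degree(C)=0, level(C)=1, enqueue
    A->D: in-degree(D)=4, level(D)>=1
    A->F: in-degree(F)=2, level(F)>=1
  process C: level=1
    C->B: in-degree(B)=0, level(B)=2, enqueue
    C->D: in-degree(D)=3, level(D)>=2
  process B: level=2
    B->D: in-degree(D)=2, level(D)>=3
    B->E: in-degree(E)=0, level(E)=3, enqueue
    B->F: in-degree(F)=1, level(F)>=3
  process E: level=3
    E->D: in-degree(D)=1, level(D)>=4
    E->F: in-degree(F)=0, level(F)=4, enqueue
  process F: level=4
    F->D: in-degree(D)=0, level(D)=5, enqueue
  process D: level=5
All levels: A:0, B:2, C:1, D:5, E:3, F:4
level(F) = 4

Answer: 4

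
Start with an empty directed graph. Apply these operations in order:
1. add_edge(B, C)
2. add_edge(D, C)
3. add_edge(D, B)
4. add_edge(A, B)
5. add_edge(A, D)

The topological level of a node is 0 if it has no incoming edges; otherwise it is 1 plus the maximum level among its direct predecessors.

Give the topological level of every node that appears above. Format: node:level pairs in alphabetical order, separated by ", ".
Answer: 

Answer: A:0, B:2, C:3, D:1

Derivation:
Op 1: add_edge(B, C). Edges now: 1
Op 2: add_edge(D, C). Edges now: 2
Op 3: add_edge(D, B). Edges now: 3
Op 4: add_edge(A, B). Edges now: 4
Op 5: add_edge(A, D). Edges now: 5
Compute levels (Kahn BFS):
  sources (in-degree 0): A
  process A: level=0
    A->B: in-degree(B)=1, level(B)>=1
    A->D: in-degree(D)=0, level(D)=1, enqueue
  process D: level=1
    D->B: in-degree(B)=0, level(B)=2, enqueue
    D->C: in-degree(C)=1, level(C)>=2
  process B: level=2
    B->C: in-degree(C)=0, level(C)=3, enqueue
  process C: level=3
All levels: A:0, B:2, C:3, D:1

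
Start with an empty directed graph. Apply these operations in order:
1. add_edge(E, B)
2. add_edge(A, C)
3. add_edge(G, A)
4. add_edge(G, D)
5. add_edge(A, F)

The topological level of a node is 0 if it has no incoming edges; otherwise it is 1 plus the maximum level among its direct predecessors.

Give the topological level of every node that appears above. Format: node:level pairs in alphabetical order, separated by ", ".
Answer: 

Answer: A:1, B:1, C:2, D:1, E:0, F:2, G:0

Derivation:
Op 1: add_edge(E, B). Edges now: 1
Op 2: add_edge(A, C). Edges now: 2
Op 3: add_edge(G, A). Edges now: 3
Op 4: add_edge(G, D). Edges now: 4
Op 5: add_edge(A, F). Edges now: 5
Compute levels (Kahn BFS):
  sources (in-degree 0): E, G
  process E: level=0
    E->B: in-degree(B)=0, level(B)=1, enqueue
  process G: level=0
    G->A: in-degree(A)=0, level(A)=1, enqueue
    G->D: in-degree(D)=0, level(D)=1, enqueue
  process B: level=1
  process A: level=1
    A->C: in-degree(C)=0, level(C)=2, enqueue
    A->F: in-degree(F)=0, level(F)=2, enqueue
  process D: level=1
  process C: level=2
  process F: level=2
All levels: A:1, B:1, C:2, D:1, E:0, F:2, G:0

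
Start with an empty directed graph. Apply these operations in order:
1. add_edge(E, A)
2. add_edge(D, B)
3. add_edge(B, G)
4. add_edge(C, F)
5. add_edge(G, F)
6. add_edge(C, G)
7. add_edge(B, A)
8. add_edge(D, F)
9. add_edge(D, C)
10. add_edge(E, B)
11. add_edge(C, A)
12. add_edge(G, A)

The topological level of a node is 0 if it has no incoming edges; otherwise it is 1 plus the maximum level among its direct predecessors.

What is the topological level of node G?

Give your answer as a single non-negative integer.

Answer: 2

Derivation:
Op 1: add_edge(E, A). Edges now: 1
Op 2: add_edge(D, B). Edges now: 2
Op 3: add_edge(B, G). Edges now: 3
Op 4: add_edge(C, F). Edges now: 4
Op 5: add_edge(G, F). Edges now: 5
Op 6: add_edge(C, G). Edges now: 6
Op 7: add_edge(B, A). Edges now: 7
Op 8: add_edge(D, F). Edges now: 8
Op 9: add_edge(D, C). Edges now: 9
Op 10: add_edge(E, B). Edges now: 10
Op 11: add_edge(C, A). Edges now: 11
Op 12: add_edge(G, A). Edges now: 12
Compute levels (Kahn BFS):
  sources (in-degree 0): D, E
  process D: level=0
    D->B: in-degree(B)=1, level(B)>=1
    D->C: in-degree(C)=0, level(C)=1, enqueue
    D->F: in-degree(F)=2, level(F)>=1
  process E: level=0
    E->A: in-degree(A)=3, level(A)>=1
    E->B: in-degree(B)=0, level(B)=1, enqueue
  process C: level=1
    C->A: in-degree(A)=2, level(A)>=2
    C->F: in-degree(F)=1, level(F)>=2
    C->G: in-degree(G)=1, level(G)>=2
  process B: level=1
    B->A: in-degree(A)=1, level(A)>=2
    B->G: in-degree(G)=0, level(G)=2, enqueue
  process G: level=2
    G->A: in-degree(A)=0, level(A)=3, enqueue
    G->F: in-degree(F)=0, level(F)=3, enqueue
  process A: level=3
  process F: level=3
All levels: A:3, B:1, C:1, D:0, E:0, F:3, G:2
level(G) = 2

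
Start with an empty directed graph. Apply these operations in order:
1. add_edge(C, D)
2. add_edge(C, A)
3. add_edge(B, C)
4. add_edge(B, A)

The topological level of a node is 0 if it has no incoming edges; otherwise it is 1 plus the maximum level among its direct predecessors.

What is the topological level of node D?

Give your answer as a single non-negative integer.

Answer: 2

Derivation:
Op 1: add_edge(C, D). Edges now: 1
Op 2: add_edge(C, A). Edges now: 2
Op 3: add_edge(B, C). Edges now: 3
Op 4: add_edge(B, A). Edges now: 4
Compute levels (Kahn BFS):
  sources (in-degree 0): B
  process B: level=0
    B->A: in-degree(A)=1, level(A)>=1
    B->C: in-degree(C)=0, level(C)=1, enqueue
  process C: level=1
    C->A: in-degree(A)=0, level(A)=2, enqueue
    C->D: in-degree(D)=0, level(D)=2, enqueue
  process A: level=2
  process D: level=2
All levels: A:2, B:0, C:1, D:2
level(D) = 2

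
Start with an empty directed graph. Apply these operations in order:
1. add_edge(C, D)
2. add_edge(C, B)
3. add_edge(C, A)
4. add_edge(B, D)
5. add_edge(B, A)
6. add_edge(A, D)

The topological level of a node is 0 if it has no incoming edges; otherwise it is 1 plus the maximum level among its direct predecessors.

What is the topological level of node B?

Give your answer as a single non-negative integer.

Op 1: add_edge(C, D). Edges now: 1
Op 2: add_edge(C, B). Edges now: 2
Op 3: add_edge(C, A). Edges now: 3
Op 4: add_edge(B, D). Edges now: 4
Op 5: add_edge(B, A). Edges now: 5
Op 6: add_edge(A, D). Edges now: 6
Compute levels (Kahn BFS):
  sources (in-degree 0): C
  process C: level=0
    C->A: in-degree(A)=1, level(A)>=1
    C->B: in-degree(B)=0, level(B)=1, enqueue
    C->D: in-degree(D)=2, level(D)>=1
  process B: level=1
    B->A: in-degree(A)=0, level(A)=2, enqueue
    B->D: in-degree(D)=1, level(D)>=2
  process A: level=2
    A->D: in-degree(D)=0, level(D)=3, enqueue
  process D: level=3
All levels: A:2, B:1, C:0, D:3
level(B) = 1

Answer: 1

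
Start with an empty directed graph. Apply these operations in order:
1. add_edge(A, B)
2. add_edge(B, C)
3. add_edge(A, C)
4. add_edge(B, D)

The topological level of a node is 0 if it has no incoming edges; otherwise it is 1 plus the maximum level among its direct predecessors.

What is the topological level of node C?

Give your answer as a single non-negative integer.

Answer: 2

Derivation:
Op 1: add_edge(A, B). Edges now: 1
Op 2: add_edge(B, C). Edges now: 2
Op 3: add_edge(A, C). Edges now: 3
Op 4: add_edge(B, D). Edges now: 4
Compute levels (Kahn BFS):
  sources (in-degree 0): A
  process A: level=0
    A->B: in-degree(B)=0, level(B)=1, enqueue
    A->C: in-degree(C)=1, level(C)>=1
  process B: level=1
    B->C: in-degree(C)=0, level(C)=2, enqueue
    B->D: in-degree(D)=0, level(D)=2, enqueue
  process C: level=2
  process D: level=2
All levels: A:0, B:1, C:2, D:2
level(C) = 2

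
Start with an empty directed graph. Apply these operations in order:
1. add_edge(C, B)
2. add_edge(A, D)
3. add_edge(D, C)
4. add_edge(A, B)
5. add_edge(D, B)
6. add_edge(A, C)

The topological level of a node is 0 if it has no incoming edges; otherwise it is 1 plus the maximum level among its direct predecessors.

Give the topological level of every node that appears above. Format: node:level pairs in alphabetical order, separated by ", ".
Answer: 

Answer: A:0, B:3, C:2, D:1

Derivation:
Op 1: add_edge(C, B). Edges now: 1
Op 2: add_edge(A, D). Edges now: 2
Op 3: add_edge(D, C). Edges now: 3
Op 4: add_edge(A, B). Edges now: 4
Op 5: add_edge(D, B). Edges now: 5
Op 6: add_edge(A, C). Edges now: 6
Compute levels (Kahn BFS):
  sources (in-degree 0): A
  process A: level=0
    A->B: in-degree(B)=2, level(B)>=1
    A->C: in-degree(C)=1, level(C)>=1
    A->D: in-degree(D)=0, level(D)=1, enqueue
  process D: level=1
    D->B: in-degree(B)=1, level(B)>=2
    D->C: in-degree(C)=0, level(C)=2, enqueue
  process C: level=2
    C->B: in-degree(B)=0, level(B)=3, enqueue
  process B: level=3
All levels: A:0, B:3, C:2, D:1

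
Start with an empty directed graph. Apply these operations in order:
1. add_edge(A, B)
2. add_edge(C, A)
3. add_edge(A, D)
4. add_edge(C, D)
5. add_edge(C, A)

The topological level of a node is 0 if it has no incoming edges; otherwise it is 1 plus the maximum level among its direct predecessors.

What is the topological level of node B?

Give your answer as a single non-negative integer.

Op 1: add_edge(A, B). Edges now: 1
Op 2: add_edge(C, A). Edges now: 2
Op 3: add_edge(A, D). Edges now: 3
Op 4: add_edge(C, D). Edges now: 4
Op 5: add_edge(C, A) (duplicate, no change). Edges now: 4
Compute levels (Kahn BFS):
  sources (in-degree 0): C
  process C: level=0
    C->A: in-degree(A)=0, level(A)=1, enqueue
    C->D: in-degree(D)=1, level(D)>=1
  process A: level=1
    A->B: in-degree(B)=0, level(B)=2, enqueue
    A->D: in-degree(D)=0, level(D)=2, enqueue
  process B: level=2
  process D: level=2
All levels: A:1, B:2, C:0, D:2
level(B) = 2

Answer: 2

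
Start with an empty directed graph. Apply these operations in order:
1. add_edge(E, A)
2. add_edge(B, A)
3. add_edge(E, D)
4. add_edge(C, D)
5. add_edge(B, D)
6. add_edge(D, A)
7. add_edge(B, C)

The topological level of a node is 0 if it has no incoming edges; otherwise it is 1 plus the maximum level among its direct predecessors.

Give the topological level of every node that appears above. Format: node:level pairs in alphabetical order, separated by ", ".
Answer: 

Op 1: add_edge(E, A). Edges now: 1
Op 2: add_edge(B, A). Edges now: 2
Op 3: add_edge(E, D). Edges now: 3
Op 4: add_edge(C, D). Edges now: 4
Op 5: add_edge(B, D). Edges now: 5
Op 6: add_edge(D, A). Edges now: 6
Op 7: add_edge(B, C). Edges now: 7
Compute levels (Kahn BFS):
  sources (in-degree 0): B, E
  process B: level=0
    B->A: in-degree(A)=2, level(A)>=1
    B->C: in-degree(C)=0, level(C)=1, enqueue
    B->D: in-degree(D)=2, level(D)>=1
  process E: level=0
    E->A: in-degree(A)=1, level(A)>=1
    E->D: in-degree(D)=1, level(D)>=1
  process C: level=1
    C->D: in-degree(D)=0, level(D)=2, enqueue
  process D: level=2
    D->A: in-degree(A)=0, level(A)=3, enqueue
  process A: level=3
All levels: A:3, B:0, C:1, D:2, E:0

Answer: A:3, B:0, C:1, D:2, E:0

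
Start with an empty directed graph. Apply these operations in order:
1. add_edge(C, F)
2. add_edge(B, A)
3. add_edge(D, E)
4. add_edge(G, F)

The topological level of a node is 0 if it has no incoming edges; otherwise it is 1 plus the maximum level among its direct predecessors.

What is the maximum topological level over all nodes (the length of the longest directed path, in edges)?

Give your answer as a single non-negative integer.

Answer: 1

Derivation:
Op 1: add_edge(C, F). Edges now: 1
Op 2: add_edge(B, A). Edges now: 2
Op 3: add_edge(D, E). Edges now: 3
Op 4: add_edge(G, F). Edges now: 4
Compute levels (Kahn BFS):
  sources (in-degree 0): B, C, D, G
  process B: level=0
    B->A: in-degree(A)=0, level(A)=1, enqueue
  process C: level=0
    C->F: in-degree(F)=1, level(F)>=1
  process D: level=0
    D->E: in-degree(E)=0, level(E)=1, enqueue
  process G: level=0
    G->F: in-degree(F)=0, level(F)=1, enqueue
  process A: level=1
  process E: level=1
  process F: level=1
All levels: A:1, B:0, C:0, D:0, E:1, F:1, G:0
max level = 1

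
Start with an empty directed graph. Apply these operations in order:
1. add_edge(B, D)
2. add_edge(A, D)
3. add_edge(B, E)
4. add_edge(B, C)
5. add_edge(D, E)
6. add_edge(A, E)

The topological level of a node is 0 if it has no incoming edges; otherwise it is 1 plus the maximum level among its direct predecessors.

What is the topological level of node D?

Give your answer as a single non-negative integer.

Answer: 1

Derivation:
Op 1: add_edge(B, D). Edges now: 1
Op 2: add_edge(A, D). Edges now: 2
Op 3: add_edge(B, E). Edges now: 3
Op 4: add_edge(B, C). Edges now: 4
Op 5: add_edge(D, E). Edges now: 5
Op 6: add_edge(A, E). Edges now: 6
Compute levels (Kahn BFS):
  sources (in-degree 0): A, B
  process A: level=0
    A->D: in-degree(D)=1, level(D)>=1
    A->E: in-degree(E)=2, level(E)>=1
  process B: level=0
    B->C: in-degree(C)=0, level(C)=1, enqueue
    B->D: in-degree(D)=0, level(D)=1, enqueue
    B->E: in-degree(E)=1, level(E)>=1
  process C: level=1
  process D: level=1
    D->E: in-degree(E)=0, level(E)=2, enqueue
  process E: level=2
All levels: A:0, B:0, C:1, D:1, E:2
level(D) = 1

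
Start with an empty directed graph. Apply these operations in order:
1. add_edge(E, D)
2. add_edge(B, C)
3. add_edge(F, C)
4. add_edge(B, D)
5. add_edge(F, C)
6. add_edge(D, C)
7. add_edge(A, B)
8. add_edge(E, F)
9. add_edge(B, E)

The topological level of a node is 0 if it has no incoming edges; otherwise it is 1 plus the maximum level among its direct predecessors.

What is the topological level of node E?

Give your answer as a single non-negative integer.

Answer: 2

Derivation:
Op 1: add_edge(E, D). Edges now: 1
Op 2: add_edge(B, C). Edges now: 2
Op 3: add_edge(F, C). Edges now: 3
Op 4: add_edge(B, D). Edges now: 4
Op 5: add_edge(F, C) (duplicate, no change). Edges now: 4
Op 6: add_edge(D, C). Edges now: 5
Op 7: add_edge(A, B). Edges now: 6
Op 8: add_edge(E, F). Edges now: 7
Op 9: add_edge(B, E). Edges now: 8
Compute levels (Kahn BFS):
  sources (in-degree 0): A
  process A: level=0
    A->B: in-degree(B)=0, level(B)=1, enqueue
  process B: level=1
    B->C: in-degree(C)=2, level(C)>=2
    B->D: in-degree(D)=1, level(D)>=2
    B->E: in-degree(E)=0, level(E)=2, enqueue
  process E: level=2
    E->D: in-degree(D)=0, level(D)=3, enqueue
    E->F: in-degree(F)=0, level(F)=3, enqueue
  process D: level=3
    D->C: in-degree(C)=1, level(C)>=4
  process F: level=3
    F->C: in-degree(C)=0, level(C)=4, enqueue
  process C: level=4
All levels: A:0, B:1, C:4, D:3, E:2, F:3
level(E) = 2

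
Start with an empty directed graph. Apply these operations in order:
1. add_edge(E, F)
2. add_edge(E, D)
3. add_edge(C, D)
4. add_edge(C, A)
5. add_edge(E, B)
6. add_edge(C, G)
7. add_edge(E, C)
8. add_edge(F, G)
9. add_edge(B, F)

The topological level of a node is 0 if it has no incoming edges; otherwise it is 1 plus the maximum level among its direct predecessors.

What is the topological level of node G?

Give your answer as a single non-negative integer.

Op 1: add_edge(E, F). Edges now: 1
Op 2: add_edge(E, D). Edges now: 2
Op 3: add_edge(C, D). Edges now: 3
Op 4: add_edge(C, A). Edges now: 4
Op 5: add_edge(E, B). Edges now: 5
Op 6: add_edge(C, G). Edges now: 6
Op 7: add_edge(E, C). Edges now: 7
Op 8: add_edge(F, G). Edges now: 8
Op 9: add_edge(B, F). Edges now: 9
Compute levels (Kahn BFS):
  sources (in-degree 0): E
  process E: level=0
    E->B: in-degree(B)=0, level(B)=1, enqueue
    E->C: in-degree(C)=0, level(C)=1, enqueue
    E->D: in-degree(D)=1, level(D)>=1
    E->F: in-degree(F)=1, level(F)>=1
  process B: level=1
    B->F: in-degree(F)=0, level(F)=2, enqueue
  process C: level=1
    C->A: in-degree(A)=0, level(A)=2, enqueue
    C->D: in-degree(D)=0, level(D)=2, enqueue
    C->G: in-degree(G)=1, level(G)>=2
  process F: level=2
    F->G: in-degree(G)=0, level(G)=3, enqueue
  process A: level=2
  process D: level=2
  process G: level=3
All levels: A:2, B:1, C:1, D:2, E:0, F:2, G:3
level(G) = 3

Answer: 3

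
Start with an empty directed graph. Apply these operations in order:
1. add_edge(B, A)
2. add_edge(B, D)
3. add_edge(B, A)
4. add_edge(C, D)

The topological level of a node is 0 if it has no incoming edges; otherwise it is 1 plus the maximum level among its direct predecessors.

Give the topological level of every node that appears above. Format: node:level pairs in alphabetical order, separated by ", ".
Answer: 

Op 1: add_edge(B, A). Edges now: 1
Op 2: add_edge(B, D). Edges now: 2
Op 3: add_edge(B, A) (duplicate, no change). Edges now: 2
Op 4: add_edge(C, D). Edges now: 3
Compute levels (Kahn BFS):
  sources (in-degree 0): B, C
  process B: level=0
    B->A: in-degree(A)=0, level(A)=1, enqueue
    B->D: in-degree(D)=1, level(D)>=1
  process C: level=0
    C->D: in-degree(D)=0, level(D)=1, enqueue
  process A: level=1
  process D: level=1
All levels: A:1, B:0, C:0, D:1

Answer: A:1, B:0, C:0, D:1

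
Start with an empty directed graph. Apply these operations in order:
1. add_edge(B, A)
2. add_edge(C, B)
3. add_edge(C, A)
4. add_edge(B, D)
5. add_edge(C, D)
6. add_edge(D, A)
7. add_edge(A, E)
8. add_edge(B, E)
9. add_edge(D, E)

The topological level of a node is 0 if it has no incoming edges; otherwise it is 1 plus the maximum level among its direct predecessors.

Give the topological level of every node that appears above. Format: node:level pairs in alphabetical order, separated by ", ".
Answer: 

Answer: A:3, B:1, C:0, D:2, E:4

Derivation:
Op 1: add_edge(B, A). Edges now: 1
Op 2: add_edge(C, B). Edges now: 2
Op 3: add_edge(C, A). Edges now: 3
Op 4: add_edge(B, D). Edges now: 4
Op 5: add_edge(C, D). Edges now: 5
Op 6: add_edge(D, A). Edges now: 6
Op 7: add_edge(A, E). Edges now: 7
Op 8: add_edge(B, E). Edges now: 8
Op 9: add_edge(D, E). Edges now: 9
Compute levels (Kahn BFS):
  sources (in-degree 0): C
  process C: level=0
    C->A: in-degree(A)=2, level(A)>=1
    C->B: in-degree(B)=0, level(B)=1, enqueue
    C->D: in-degree(D)=1, level(D)>=1
  process B: level=1
    B->A: in-degree(A)=1, level(A)>=2
    B->D: in-degree(D)=0, level(D)=2, enqueue
    B->E: in-degree(E)=2, level(E)>=2
  process D: level=2
    D->A: in-degree(A)=0, level(A)=3, enqueue
    D->E: in-degree(E)=1, level(E)>=3
  process A: level=3
    A->E: in-degree(E)=0, level(E)=4, enqueue
  process E: level=4
All levels: A:3, B:1, C:0, D:2, E:4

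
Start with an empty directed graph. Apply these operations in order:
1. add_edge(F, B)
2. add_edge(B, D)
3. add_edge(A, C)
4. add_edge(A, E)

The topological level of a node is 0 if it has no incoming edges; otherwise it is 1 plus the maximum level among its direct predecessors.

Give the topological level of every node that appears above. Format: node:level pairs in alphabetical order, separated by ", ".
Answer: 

Op 1: add_edge(F, B). Edges now: 1
Op 2: add_edge(B, D). Edges now: 2
Op 3: add_edge(A, C). Edges now: 3
Op 4: add_edge(A, E). Edges now: 4
Compute levels (Kahn BFS):
  sources (in-degree 0): A, F
  process A: level=0
    A->C: in-degree(C)=0, level(C)=1, enqueue
    A->E: in-degree(E)=0, level(E)=1, enqueue
  process F: level=0
    F->B: in-degree(B)=0, level(B)=1, enqueue
  process C: level=1
  process E: level=1
  process B: level=1
    B->D: in-degree(D)=0, level(D)=2, enqueue
  process D: level=2
All levels: A:0, B:1, C:1, D:2, E:1, F:0

Answer: A:0, B:1, C:1, D:2, E:1, F:0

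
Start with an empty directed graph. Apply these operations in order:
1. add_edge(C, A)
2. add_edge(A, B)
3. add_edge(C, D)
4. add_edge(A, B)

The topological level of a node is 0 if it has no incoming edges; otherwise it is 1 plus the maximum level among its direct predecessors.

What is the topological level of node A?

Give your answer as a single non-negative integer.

Answer: 1

Derivation:
Op 1: add_edge(C, A). Edges now: 1
Op 2: add_edge(A, B). Edges now: 2
Op 3: add_edge(C, D). Edges now: 3
Op 4: add_edge(A, B) (duplicate, no change). Edges now: 3
Compute levels (Kahn BFS):
  sources (in-degree 0): C
  process C: level=0
    C->A: in-degree(A)=0, level(A)=1, enqueue
    C->D: in-degree(D)=0, level(D)=1, enqueue
  process A: level=1
    A->B: in-degree(B)=0, level(B)=2, enqueue
  process D: level=1
  process B: level=2
All levels: A:1, B:2, C:0, D:1
level(A) = 1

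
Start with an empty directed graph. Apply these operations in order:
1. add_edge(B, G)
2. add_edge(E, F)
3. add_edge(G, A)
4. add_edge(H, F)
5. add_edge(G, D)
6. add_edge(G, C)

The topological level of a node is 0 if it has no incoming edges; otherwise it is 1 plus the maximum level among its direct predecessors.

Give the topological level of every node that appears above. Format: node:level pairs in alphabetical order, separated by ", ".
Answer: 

Op 1: add_edge(B, G). Edges now: 1
Op 2: add_edge(E, F). Edges now: 2
Op 3: add_edge(G, A). Edges now: 3
Op 4: add_edge(H, F). Edges now: 4
Op 5: add_edge(G, D). Edges now: 5
Op 6: add_edge(G, C). Edges now: 6
Compute levels (Kahn BFS):
  sources (in-degree 0): B, E, H
  process B: level=0
    B->G: in-degree(G)=0, level(G)=1, enqueue
  process E: level=0
    E->F: in-degree(F)=1, level(F)>=1
  process H: level=0
    H->F: in-degree(F)=0, level(F)=1, enqueue
  process G: level=1
    G->A: in-degree(A)=0, level(A)=2, enqueue
    G->C: in-degree(C)=0, level(C)=2, enqueue
    G->D: in-degree(D)=0, level(D)=2, enqueue
  process F: level=1
  process A: level=2
  process C: level=2
  process D: level=2
All levels: A:2, B:0, C:2, D:2, E:0, F:1, G:1, H:0

Answer: A:2, B:0, C:2, D:2, E:0, F:1, G:1, H:0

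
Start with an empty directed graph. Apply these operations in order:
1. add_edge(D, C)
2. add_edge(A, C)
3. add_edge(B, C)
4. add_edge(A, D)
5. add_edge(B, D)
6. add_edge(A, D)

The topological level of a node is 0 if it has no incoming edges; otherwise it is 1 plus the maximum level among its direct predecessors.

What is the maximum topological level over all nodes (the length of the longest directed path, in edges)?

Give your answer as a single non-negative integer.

Answer: 2

Derivation:
Op 1: add_edge(D, C). Edges now: 1
Op 2: add_edge(A, C). Edges now: 2
Op 3: add_edge(B, C). Edges now: 3
Op 4: add_edge(A, D). Edges now: 4
Op 5: add_edge(B, D). Edges now: 5
Op 6: add_edge(A, D) (duplicate, no change). Edges now: 5
Compute levels (Kahn BFS):
  sources (in-degree 0): A, B
  process A: level=0
    A->C: in-degree(C)=2, level(C)>=1
    A->D: in-degree(D)=1, level(D)>=1
  process B: level=0
    B->C: in-degree(C)=1, level(C)>=1
    B->D: in-degree(D)=0, level(D)=1, enqueue
  process D: level=1
    D->C: in-degree(C)=0, level(C)=2, enqueue
  process C: level=2
All levels: A:0, B:0, C:2, D:1
max level = 2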